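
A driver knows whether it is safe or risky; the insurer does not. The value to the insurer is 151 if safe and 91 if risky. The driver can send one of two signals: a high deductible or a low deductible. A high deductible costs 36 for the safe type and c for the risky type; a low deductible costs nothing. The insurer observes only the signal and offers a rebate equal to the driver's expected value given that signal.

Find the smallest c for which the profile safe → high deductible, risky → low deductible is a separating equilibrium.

60

Under separation: high deductible → safe (pays 151); low deductible → risky (pays 91).
Safe: 151 − 36 = 115 ≥ 91 − 0 = 91. Holds regardless of c. ✓
Risky: 91 − 0 ≥ 151 − c, so c ≥ 151 − 91 = 60.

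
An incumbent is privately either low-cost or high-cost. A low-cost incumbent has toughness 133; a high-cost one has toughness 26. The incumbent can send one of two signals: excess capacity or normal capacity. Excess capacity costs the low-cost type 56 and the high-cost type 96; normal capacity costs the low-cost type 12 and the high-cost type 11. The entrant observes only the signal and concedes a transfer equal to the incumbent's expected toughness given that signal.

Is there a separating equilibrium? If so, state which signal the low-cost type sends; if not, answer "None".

Try low-cost → excess capacity, high-cost → normal capacity:
  If types separate, excess capacity earns payment 133 and normal capacity earns 26.
  Low-cost: excess capacity gives 133 − 56 = 77; normal capacity gives 26 − 12 = 14. No deviation. ✓
  High-cost: normal capacity gives 26 − 11 = 15; excess capacity gives 133 − 96 = 37. Would deviate. ✗
Try low-cost → normal capacity, high-cost → excess capacity:
  If types separate, normal capacity earns payment 133 and excess capacity earns 26.
  Low-cost: normal capacity gives 133 − 12 = 121; excess capacity gives 26 − 56 = -30. No deviation. ✓
  High-cost: excess capacity gives 26 − 96 = -70; normal capacity gives 133 − 11 = 122. Would deviate. ✗
Neither assignment is incentive-compatible.

None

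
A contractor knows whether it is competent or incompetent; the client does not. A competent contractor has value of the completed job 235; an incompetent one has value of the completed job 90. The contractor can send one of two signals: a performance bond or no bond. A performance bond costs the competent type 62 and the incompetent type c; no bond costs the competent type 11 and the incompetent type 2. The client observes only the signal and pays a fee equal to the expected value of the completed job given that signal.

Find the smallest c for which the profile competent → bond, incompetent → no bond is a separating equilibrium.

Under separation: bond → competent (pays 235); no bond → incompetent (pays 90).
Competent: 235 − 62 = 173 ≥ 90 − 11 = 79. Holds regardless of c. ✓
Incompetent: 90 − 2 ≥ 235 − c, so c ≥ 235 − 88 = 147.

147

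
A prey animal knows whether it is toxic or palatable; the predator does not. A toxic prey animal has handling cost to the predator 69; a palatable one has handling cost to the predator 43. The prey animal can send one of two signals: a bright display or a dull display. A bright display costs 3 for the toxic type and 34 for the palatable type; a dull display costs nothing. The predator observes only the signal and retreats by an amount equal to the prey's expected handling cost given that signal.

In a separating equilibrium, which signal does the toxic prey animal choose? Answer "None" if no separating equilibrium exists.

Try toxic → bright display, palatable → dull display:
  If types separate, bright display earns payment 69 and dull display earns 43.
  Toxic: bright display gives 69 − 3 = 66; dull display gives 43 − 0 = 43. No deviation. ✓
  Palatable: dull display gives 43 − 0 = 43; bright display gives 69 − 34 = 35. No deviation. ✓
Both hold — the toxic type sends bright display.

bright display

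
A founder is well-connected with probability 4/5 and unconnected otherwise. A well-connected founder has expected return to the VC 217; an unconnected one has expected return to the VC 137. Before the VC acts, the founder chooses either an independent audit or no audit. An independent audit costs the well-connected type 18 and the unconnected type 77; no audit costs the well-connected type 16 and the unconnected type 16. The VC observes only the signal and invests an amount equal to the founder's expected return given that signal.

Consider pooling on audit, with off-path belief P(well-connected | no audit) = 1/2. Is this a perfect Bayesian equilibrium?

No

On the equilibrium path (audit) the VC holds the prior 4/5 and pays 4/5·217 + 1/5·137 = 201. Off-path (no audit) belief 1/2 gives 1/2·217 + 1/2·137 = 177.
Well-connected: audit gives 201 − 18 = 183; no audit gives 177 − 16 = 161. Stays. ✓
Unconnected: audit gives 201 − 77 = 124; no audit gives 177 − 16 = 161. Deviates. ✗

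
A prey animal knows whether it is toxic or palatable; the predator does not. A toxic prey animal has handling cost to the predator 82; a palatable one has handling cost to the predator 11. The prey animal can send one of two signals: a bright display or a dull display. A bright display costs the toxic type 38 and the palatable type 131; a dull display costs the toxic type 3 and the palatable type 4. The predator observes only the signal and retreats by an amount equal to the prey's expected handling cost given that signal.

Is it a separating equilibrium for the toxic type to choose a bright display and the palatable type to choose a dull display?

Yes

Under separation the predator infers type exactly: bright display → toxic (pays 82), dull display → palatable (pays 11).
Toxic: bright display gives 82 − 38 = 44; dull display gives 11 − 3 = 8. No deviation. ✓
Palatable: dull display gives 11 − 4 = 7; bright display gives 82 − 131 = -49. No deviation. ✓
Neither type gains from mimicking the other.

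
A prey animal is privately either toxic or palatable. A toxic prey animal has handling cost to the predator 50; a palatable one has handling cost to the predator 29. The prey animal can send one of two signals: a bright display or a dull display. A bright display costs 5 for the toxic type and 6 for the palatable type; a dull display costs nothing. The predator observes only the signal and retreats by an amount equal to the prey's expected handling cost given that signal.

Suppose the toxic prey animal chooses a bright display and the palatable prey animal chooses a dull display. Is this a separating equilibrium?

If types separate, bright display earns payment 50 and dull display earns 29.
Toxic: bright display gives 50 − 5 = 45; dull display gives 29 − 0 = 29. No deviation. ✓
Palatable: dull display gives 29 − 0 = 29; bright display gives 50 − 6 = 44. Would deviate. ✗

No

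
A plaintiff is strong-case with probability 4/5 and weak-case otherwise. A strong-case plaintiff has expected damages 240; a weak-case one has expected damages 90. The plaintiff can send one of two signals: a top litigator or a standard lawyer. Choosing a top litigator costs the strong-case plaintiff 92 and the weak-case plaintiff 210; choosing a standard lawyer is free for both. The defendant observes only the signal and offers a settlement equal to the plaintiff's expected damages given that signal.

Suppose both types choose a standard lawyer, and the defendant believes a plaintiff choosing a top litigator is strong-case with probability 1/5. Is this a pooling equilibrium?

At the pooled signal (standard lawyer) the defendant holds the prior 4/5 and pays 4/5·240 + 1/5·90 = 210. Off-path (top litigator) belief 1/5 gives 1/5·240 + 4/5·90 = 120.
Strong-case: standard lawyer gives 210 − 0 = 210; top litigator gives 120 − 92 = 28. Stays. ✓
Weak-case: standard lawyer gives 210 − 0 = 210; top litigator gives 120 − 210 = -90. Stays. ✓

Yes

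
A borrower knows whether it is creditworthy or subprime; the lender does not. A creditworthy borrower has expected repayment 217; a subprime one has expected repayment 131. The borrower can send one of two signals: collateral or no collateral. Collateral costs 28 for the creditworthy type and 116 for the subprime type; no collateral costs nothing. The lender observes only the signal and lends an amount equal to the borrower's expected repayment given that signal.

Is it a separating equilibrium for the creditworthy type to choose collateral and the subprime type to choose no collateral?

Yes

If types separate, collateral earns payment 217 and no collateral earns 131.
Creditworthy: collateral gives 217 − 28 = 189; no collateral gives 131 − 0 = 131. No deviation. ✓
Subprime: no collateral gives 131 − 0 = 131; collateral gives 217 − 116 = 101. No deviation. ✓
Neither type gains from mimicking the other.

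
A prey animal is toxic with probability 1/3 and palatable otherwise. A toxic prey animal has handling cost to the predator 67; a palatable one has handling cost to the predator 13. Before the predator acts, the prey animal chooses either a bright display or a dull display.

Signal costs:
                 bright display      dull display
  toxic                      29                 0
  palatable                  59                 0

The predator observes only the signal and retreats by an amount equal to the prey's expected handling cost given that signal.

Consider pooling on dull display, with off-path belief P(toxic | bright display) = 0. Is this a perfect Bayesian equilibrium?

On the equilibrium path (dull display) the predator holds the prior 1/3 and pays 1/3·67 + 2/3·13 = 31. Off-path (bright display) belief 0 gives 0·67 + 1·13 = 13.
Toxic: dull display gives 31 − 0 = 31; bright display gives 13 − 29 = -16. Stays. ✓
Palatable: dull display gives 31 − 0 = 31; bright display gives 13 − 59 = -46. Stays. ✓
Beliefs are Bayes-consistent on-path and both types best-respond.

Yes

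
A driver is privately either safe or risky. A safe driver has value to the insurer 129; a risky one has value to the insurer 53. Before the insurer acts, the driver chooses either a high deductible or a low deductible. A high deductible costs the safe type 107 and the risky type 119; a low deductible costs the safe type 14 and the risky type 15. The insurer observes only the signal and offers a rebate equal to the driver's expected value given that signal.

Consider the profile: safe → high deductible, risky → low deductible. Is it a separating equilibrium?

If types separate, high deductible earns payment 129 and low deductible earns 53.
Safe: high deductible gives 129 − 107 = 22; low deductible gives 53 − 14 = 39. Would deviate. ✗
Risky: low deductible gives 53 − 15 = 38; high deductible gives 129 − 119 = 10. No deviation. ✓

No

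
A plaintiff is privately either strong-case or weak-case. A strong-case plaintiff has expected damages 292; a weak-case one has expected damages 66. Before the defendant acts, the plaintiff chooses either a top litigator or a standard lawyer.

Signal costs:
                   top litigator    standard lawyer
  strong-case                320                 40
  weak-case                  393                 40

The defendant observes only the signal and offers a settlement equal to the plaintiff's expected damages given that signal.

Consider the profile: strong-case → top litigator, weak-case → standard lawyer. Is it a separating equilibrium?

No

Under separation the defendant infers type exactly: top litigator → strong-case (pays 292), standard lawyer → weak-case (pays 66).
Strong-case: top litigator gives 292 − 320 = -28; standard lawyer gives 66 − 40 = 26. Would deviate. ✗
Weak-case: standard lawyer gives 66 − 40 = 26; top litigator gives 292 − 393 = -101. No deviation. ✓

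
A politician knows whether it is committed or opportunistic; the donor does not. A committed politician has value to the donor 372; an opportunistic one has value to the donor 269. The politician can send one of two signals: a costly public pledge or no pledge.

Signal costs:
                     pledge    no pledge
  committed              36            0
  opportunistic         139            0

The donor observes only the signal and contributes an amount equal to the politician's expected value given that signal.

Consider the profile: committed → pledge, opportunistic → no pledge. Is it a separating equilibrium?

Yes

If types separate, pledge earns payment 372 and no pledge earns 269.
Committed: pledge gives 372 − 36 = 336; no pledge gives 269 − 0 = 269. No deviation. ✓
Opportunistic: no pledge gives 269 − 0 = 269; pledge gives 372 − 139 = 233. No deviation. ✓
Both incentive constraints hold.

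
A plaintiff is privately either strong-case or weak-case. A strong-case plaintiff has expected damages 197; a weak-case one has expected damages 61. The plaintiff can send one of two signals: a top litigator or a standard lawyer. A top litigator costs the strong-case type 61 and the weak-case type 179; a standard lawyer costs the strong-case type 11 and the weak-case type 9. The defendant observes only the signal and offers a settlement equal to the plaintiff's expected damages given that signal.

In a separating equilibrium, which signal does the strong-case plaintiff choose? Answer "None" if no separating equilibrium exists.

Try strong-case → top litigator, weak-case → standard lawyer:
  If types separate, top litigator earns payment 197 and standard lawyer earns 61.
  Strong-case: top litigator gives 197 − 61 = 136; standard lawyer gives 61 − 11 = 50. No deviation. ✓
  Weak-case: standard lawyer gives 61 − 9 = 52; top litigator gives 197 − 179 = 18. No deviation. ✓
Both hold — the strong-case type sends top litigator.

top litigator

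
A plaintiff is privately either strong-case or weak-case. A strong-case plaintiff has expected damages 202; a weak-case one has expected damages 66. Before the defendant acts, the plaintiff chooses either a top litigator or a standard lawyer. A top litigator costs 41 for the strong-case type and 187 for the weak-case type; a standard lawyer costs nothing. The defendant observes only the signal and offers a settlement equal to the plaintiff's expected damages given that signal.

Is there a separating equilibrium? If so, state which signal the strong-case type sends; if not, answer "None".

top litigator

Try strong-case → top litigator, weak-case → standard lawyer:
  If types separate, top litigator earns payment 202 and standard lawyer earns 66.
  Strong-case: top litigator gives 202 − 41 = 161; standard lawyer gives 66 − 0 = 66. No deviation. ✓
  Weak-case: standard lawyer gives 66 − 0 = 66; top litigator gives 202 − 187 = 15. No deviation. ✓
Both hold — the strong-case type sends top litigator.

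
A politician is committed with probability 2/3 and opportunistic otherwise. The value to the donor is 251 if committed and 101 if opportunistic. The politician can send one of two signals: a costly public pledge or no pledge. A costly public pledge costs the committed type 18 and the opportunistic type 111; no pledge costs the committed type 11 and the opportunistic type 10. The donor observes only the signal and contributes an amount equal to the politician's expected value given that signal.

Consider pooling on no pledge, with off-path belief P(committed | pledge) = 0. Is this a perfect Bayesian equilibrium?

Yes

At the pooled signal (no pledge) the donor holds the prior 2/3 and pays 2/3·251 + 1/3·101 = 201. Off-path (pledge) belief 0 gives 0·251 + 1·101 = 101.
Committed: no pledge gives 201 − 11 = 190; pledge gives 101 − 18 = 83. Stays. ✓
Opportunistic: no pledge gives 201 − 10 = 191; pledge gives 101 − 111 = -10. Stays. ✓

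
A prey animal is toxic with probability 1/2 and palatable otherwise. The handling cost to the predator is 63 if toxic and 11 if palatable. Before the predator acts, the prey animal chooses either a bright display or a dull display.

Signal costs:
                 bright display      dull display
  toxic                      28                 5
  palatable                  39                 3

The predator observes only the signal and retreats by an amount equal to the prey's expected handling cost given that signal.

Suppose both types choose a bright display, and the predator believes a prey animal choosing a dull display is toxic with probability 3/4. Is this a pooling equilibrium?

On the equilibrium path (bright display) the predator holds the prior 1/2 and pays 1/2·63 + 1/2·11 = 37. Off-path (dull display) belief 3/4 gives 3/4·63 + 1/4·11 = 50.
Toxic: bright display gives 37 − 28 = 9; dull display gives 50 − 5 = 45. Deviates. ✗
Palatable: bright display gives 37 − 39 = -2; dull display gives 50 − 3 = 47. Deviates. ✗

No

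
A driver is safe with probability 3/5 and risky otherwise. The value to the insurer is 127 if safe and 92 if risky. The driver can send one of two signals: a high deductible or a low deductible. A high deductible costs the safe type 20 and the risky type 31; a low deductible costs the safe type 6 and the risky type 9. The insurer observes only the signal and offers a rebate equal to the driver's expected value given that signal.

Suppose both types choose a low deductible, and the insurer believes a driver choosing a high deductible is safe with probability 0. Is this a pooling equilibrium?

Yes

At the pooled signal (low deductible) the insurer holds the prior 3/5 and pays 3/5·127 + 2/5·92 = 113. Off-path (high deductible) belief 0 gives 0·127 + 1·92 = 92.
Safe: low deductible gives 113 − 6 = 107; high deductible gives 92 − 20 = 72. Stays. ✓
Risky: low deductible gives 113 − 9 = 104; high deductible gives 92 − 31 = 61. Stays. ✓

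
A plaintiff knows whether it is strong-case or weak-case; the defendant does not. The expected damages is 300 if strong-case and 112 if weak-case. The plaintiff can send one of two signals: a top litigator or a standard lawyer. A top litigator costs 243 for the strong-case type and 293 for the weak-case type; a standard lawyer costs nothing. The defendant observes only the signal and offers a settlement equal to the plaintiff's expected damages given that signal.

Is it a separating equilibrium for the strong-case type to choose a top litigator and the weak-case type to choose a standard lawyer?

Under separation the defendant infers type exactly: top litigator → strong-case (pays 300), standard lawyer → weak-case (pays 112).
Strong-case: top litigator gives 300 − 243 = 57; standard lawyer gives 112 − 0 = 112. Would deviate. ✗
Weak-case: standard lawyer gives 112 − 0 = 112; top litigator gives 300 − 293 = 7. No deviation. ✓

No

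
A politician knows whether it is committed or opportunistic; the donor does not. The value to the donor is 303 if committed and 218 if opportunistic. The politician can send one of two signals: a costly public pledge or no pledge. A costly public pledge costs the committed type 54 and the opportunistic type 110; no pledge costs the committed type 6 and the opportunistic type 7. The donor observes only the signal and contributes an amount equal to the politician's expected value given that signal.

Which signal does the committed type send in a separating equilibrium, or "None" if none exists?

pledge

Try committed → pledge, opportunistic → no pledge:
  If types separate, pledge earns payment 303 and no pledge earns 218.
  Committed: pledge gives 303 − 54 = 249; no pledge gives 218 − 6 = 212. No deviation. ✓
  Opportunistic: no pledge gives 218 − 7 = 211; pledge gives 303 − 110 = 193. No deviation. ✓
Both hold — the committed type sends pledge.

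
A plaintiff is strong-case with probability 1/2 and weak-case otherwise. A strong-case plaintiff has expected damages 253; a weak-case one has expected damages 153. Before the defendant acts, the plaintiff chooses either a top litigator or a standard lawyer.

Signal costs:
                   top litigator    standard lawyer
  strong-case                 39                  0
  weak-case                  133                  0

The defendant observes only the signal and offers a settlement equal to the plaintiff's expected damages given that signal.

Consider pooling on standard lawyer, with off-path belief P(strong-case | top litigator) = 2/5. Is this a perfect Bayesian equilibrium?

On the equilibrium path (standard lawyer) the defendant holds the prior 1/2 and pays 1/2·253 + 1/2·153 = 203. Off-path (top litigator) belief 2/5 gives 2/5·253 + 3/5·153 = 193.
Strong-case: standard lawyer gives 203 − 0 = 203; top litigator gives 193 − 39 = 154. Stays. ✓
Weak-case: standard lawyer gives 203 − 0 = 203; top litigator gives 193 − 133 = 60. Stays. ✓
Beliefs are Bayes-consistent on-path and both types best-respond.

Yes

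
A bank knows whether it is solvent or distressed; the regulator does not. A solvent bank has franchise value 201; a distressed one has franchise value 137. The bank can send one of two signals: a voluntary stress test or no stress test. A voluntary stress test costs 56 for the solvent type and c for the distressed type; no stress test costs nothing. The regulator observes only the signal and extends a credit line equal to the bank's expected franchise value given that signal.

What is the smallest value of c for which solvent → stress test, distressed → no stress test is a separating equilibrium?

Under separation: stress test → solvent (pays 201); no stress test → distressed (pays 137).
Solvent: 201 − 56 = 145 ≥ 137 − 0 = 137. Holds regardless of c. ✓
Distressed: 137 − 0 ≥ 201 − c, so c ≥ 201 − 137 = 64.

64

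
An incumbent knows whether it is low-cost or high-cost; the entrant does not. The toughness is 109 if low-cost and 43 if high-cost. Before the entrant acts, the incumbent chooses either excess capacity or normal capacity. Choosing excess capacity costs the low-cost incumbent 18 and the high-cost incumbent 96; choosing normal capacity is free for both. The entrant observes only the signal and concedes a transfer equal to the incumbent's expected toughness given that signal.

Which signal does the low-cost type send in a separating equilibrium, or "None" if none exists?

Try low-cost → excess capacity, high-cost → normal capacity:
  Under separation the entrant infers type exactly: excess capacity → low-cost (pays 109), normal capacity → high-cost (pays 43).
  Low-cost: excess capacity gives 109 − 18 = 91; normal capacity gives 43 − 0 = 43. No deviation. ✓
  High-cost: normal capacity gives 43 − 0 = 43; excess capacity gives 109 − 96 = 13. No deviation. ✓
Both hold — the low-cost type sends excess capacity.

excess capacity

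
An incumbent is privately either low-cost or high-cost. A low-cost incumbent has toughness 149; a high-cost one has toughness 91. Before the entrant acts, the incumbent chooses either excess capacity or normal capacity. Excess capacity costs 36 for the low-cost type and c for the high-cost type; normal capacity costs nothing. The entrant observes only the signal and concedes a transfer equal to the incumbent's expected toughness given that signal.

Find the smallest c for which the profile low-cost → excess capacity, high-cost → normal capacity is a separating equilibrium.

Under separation: excess capacity → low-cost (pays 149); normal capacity → high-cost (pays 91).
Low-cost: 149 − 36 = 113 ≥ 91 − 0 = 91. Holds regardless of c. ✓
High-cost: 91 − 0 ≥ 149 − c, so c ≥ 149 − 91 = 58.

58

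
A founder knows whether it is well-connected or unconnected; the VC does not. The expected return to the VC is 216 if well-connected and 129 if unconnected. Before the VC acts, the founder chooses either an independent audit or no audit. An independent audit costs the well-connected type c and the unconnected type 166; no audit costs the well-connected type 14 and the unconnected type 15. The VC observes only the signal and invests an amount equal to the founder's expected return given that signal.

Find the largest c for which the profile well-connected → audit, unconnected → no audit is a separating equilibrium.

101

Under separation: audit → well-connected (pays 216); no audit → unconnected (pays 129).
Unconnected: 129 − 15 = 114 ≥ 216 − 166 = 50. Holds regardless of c. ✓
Well-connected: 216 − c ≥ 129 − 14, so c ≤ 216 − 115 = 101.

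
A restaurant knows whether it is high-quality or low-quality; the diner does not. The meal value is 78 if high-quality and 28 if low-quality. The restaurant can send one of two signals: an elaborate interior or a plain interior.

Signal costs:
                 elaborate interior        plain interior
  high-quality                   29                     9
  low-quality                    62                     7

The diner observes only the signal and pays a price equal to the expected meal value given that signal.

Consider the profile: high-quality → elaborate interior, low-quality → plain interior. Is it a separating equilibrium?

If types separate, elaborate interior earns payment 78 and plain interior earns 28.
High-quality: elaborate interior gives 78 − 29 = 49; plain interior gives 28 − 9 = 19. No deviation. ✓
Low-quality: plain interior gives 28 − 7 = 21; elaborate interior gives 78 − 62 = 16. No deviation. ✓
Neither type gains from mimicking the other.

Yes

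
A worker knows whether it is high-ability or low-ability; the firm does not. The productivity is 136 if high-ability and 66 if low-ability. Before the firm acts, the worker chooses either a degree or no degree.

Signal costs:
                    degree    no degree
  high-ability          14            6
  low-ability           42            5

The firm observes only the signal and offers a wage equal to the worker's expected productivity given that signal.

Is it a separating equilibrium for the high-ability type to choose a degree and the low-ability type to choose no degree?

If types separate, degree earns payment 136 and no degree earns 66.
High-ability: degree gives 136 − 14 = 122; no degree gives 66 − 6 = 60. No deviation. ✓
Low-ability: no degree gives 66 − 5 = 61; degree gives 136 − 42 = 94. Would deviate. ✗

No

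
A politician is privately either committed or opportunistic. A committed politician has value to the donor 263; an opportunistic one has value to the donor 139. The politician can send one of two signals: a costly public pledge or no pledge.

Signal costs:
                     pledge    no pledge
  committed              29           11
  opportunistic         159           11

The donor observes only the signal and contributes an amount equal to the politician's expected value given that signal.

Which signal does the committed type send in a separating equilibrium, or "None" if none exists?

pledge

Try committed → pledge, opportunistic → no pledge:
  Under separation the donor infers type exactly: pledge → committed (pays 263), no pledge → opportunistic (pays 139).
  Committed: pledge gives 263 − 29 = 234; no pledge gives 139 − 11 = 128. No deviation. ✓
  Opportunistic: no pledge gives 139 − 11 = 128; pledge gives 263 − 159 = 104. No deviation. ✓
Both hold — the committed type sends pledge.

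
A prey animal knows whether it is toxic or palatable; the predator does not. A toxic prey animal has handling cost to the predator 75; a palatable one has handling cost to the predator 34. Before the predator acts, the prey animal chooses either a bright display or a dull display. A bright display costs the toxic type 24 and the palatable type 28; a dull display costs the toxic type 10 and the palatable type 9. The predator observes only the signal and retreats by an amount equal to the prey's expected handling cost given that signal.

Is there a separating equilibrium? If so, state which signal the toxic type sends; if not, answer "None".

Try toxic → bright display, palatable → dull display:
  If types separate, bright display earns payment 75 and dull display earns 34.
  Toxic: bright display gives 75 − 24 = 51; dull display gives 34 − 10 = 24. No deviation. ✓
  Palatable: dull display gives 34 − 9 = 25; bright display gives 75 − 28 = 47. Would deviate. ✗
Try toxic → dull display, palatable → bright display:
  If types separate, dull display earns payment 75 and bright display earns 34.
  Toxic: dull display gives 75 − 10 = 65; bright display gives 34 − 24 = 10. No deviation. ✓
  Palatable: bright display gives 34 − 28 = 6; dull display gives 75 − 9 = 66. Would deviate. ✗
Neither assignment is incentive-compatible.

None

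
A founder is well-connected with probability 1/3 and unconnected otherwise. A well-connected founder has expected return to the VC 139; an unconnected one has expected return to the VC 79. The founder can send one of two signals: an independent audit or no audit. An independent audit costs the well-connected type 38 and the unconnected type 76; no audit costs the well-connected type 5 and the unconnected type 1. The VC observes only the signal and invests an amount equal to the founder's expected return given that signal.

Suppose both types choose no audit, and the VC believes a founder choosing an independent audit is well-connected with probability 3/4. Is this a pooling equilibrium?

Yes

On the equilibrium path (no audit) the VC holds the prior 1/3 and pays 1/3·139 + 2/3·79 = 99. Off-path (audit) belief 3/4 gives 3/4·139 + 1/4·79 = 124.
Well-connected: no audit gives 99 − 5 = 94; audit gives 124 − 38 = 86. Stays. ✓
Unconnected: no audit gives 99 − 1 = 98; audit gives 124 − 76 = 48. Stays. ✓
Beliefs are Bayes-consistent on-path and both types best-respond.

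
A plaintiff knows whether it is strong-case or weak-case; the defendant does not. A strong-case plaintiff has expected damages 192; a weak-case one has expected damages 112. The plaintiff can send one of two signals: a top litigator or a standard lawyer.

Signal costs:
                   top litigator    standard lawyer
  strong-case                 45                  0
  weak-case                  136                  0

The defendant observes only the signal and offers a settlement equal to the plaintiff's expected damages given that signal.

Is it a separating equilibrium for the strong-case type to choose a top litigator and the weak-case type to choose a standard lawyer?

Yes

If types separate, top litigator earns payment 192 and standard lawyer earns 112.
Strong-case: top litigator gives 192 − 45 = 147; standard lawyer gives 112 − 0 = 112. No deviation. ✓
Weak-case: standard lawyer gives 112 − 0 = 112; top litigator gives 192 − 136 = 56. No deviation. ✓
Neither type gains from mimicking the other.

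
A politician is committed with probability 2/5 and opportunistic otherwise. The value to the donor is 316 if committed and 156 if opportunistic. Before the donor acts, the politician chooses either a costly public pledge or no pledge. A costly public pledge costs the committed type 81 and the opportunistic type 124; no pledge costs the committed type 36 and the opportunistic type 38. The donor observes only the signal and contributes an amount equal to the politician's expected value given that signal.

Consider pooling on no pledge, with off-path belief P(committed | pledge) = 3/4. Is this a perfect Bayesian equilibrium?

At the pooled signal (no pledge) the donor holds the prior 2/5 and pays 2/5·316 + 3/5·156 = 220. Off-path (pledge) belief 3/4 gives 3/4·316 + 1/4·156 = 276.
Committed: no pledge gives 220 − 36 = 184; pledge gives 276 − 81 = 195. Deviates. ✗
Opportunistic: no pledge gives 220 − 38 = 182; pledge gives 276 − 124 = 152. Stays. ✓

No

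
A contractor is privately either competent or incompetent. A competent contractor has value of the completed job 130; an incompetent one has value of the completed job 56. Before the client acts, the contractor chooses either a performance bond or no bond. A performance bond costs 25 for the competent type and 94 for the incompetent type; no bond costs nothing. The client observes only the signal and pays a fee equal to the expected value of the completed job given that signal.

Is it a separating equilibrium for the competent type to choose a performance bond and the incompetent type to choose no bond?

Under separation the client infers type exactly: bond → competent (pays 130), no bond → incompetent (pays 56).
Competent: bond gives 130 − 25 = 105; no bond gives 56 − 0 = 56. No deviation. ✓
Incompetent: no bond gives 56 − 0 = 56; bond gives 130 − 94 = 36. No deviation. ✓
Both incentive constraints hold.

Yes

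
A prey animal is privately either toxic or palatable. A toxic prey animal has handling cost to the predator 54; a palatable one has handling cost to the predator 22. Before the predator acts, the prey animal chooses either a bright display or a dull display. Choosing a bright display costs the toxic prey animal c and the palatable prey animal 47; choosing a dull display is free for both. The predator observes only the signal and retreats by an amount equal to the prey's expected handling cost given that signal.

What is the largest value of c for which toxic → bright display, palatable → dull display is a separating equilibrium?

Under separation: bright display → toxic (pays 54); dull display → palatable (pays 22).
Palatable: 22 − 0 = 22 ≥ 54 − 47 = 7. Holds regardless of c. ✓
Toxic: 54 − c ≥ 22 − 0, so c ≤ 54 − 22 = 32.

32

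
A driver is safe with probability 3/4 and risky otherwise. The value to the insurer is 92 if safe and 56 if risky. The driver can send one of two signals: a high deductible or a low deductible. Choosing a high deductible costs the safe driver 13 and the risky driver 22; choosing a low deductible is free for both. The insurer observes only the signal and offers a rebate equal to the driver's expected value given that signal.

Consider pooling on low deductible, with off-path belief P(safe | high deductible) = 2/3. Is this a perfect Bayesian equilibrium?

At the pooled signal (low deductible) the insurer holds the prior 3/4 and pays 3/4·92 + 1/4·56 = 83. Off-path (high deductible) belief 2/3 gives 2/3·92 + 1/3·56 = 80.
Safe: low deductible gives 83 − 0 = 83; high deductible gives 80 − 13 = 67. Stays. ✓
Risky: low deductible gives 83 − 0 = 83; high deductible gives 80 − 22 = 58. Stays. ✓

Yes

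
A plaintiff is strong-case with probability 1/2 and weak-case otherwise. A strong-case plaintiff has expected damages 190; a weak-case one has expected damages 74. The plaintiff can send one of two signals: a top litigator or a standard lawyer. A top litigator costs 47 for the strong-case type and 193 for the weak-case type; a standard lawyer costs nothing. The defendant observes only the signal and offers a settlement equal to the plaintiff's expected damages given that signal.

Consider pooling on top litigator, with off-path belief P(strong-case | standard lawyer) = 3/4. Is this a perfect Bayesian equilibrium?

At the pooled signal (top litigator) the defendant holds the prior 1/2 and pays 1/2·190 + 1/2·74 = 132. Off-path (standard lawyer) belief 3/4 gives 3/4·190 + 1/4·74 = 161.
Strong-case: top litigator gives 132 − 47 = 85; standard lawyer gives 161 − 0 = 161. Deviates. ✗
Weak-case: top litigator gives 132 − 193 = -61; standard lawyer gives 161 − 0 = 161. Deviates. ✗

No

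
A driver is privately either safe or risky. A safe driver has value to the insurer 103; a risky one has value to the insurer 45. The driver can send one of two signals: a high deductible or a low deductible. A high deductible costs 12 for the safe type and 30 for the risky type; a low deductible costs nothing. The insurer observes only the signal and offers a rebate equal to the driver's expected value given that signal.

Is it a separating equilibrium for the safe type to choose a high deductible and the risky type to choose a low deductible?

No

If types separate, high deductible earns payment 103 and low deductible earns 45.
Safe: high deductible gives 103 − 12 = 91; low deductible gives 45 − 0 = 45. No deviation. ✓
Risky: low deductible gives 45 − 0 = 45; high deductible gives 103 − 30 = 73. Would deviate. ✗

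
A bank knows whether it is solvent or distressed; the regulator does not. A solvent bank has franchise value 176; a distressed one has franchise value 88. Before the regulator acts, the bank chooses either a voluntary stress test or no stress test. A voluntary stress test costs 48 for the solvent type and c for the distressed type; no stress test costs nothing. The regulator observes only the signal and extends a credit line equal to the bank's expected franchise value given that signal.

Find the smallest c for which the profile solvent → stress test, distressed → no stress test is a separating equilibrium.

88

Under separation: stress test → solvent (pays 176); no stress test → distressed (pays 88).
Solvent: 176 − 48 = 128 ≥ 88 − 0 = 88. Holds regardless of c. ✓
Distressed: 88 − 0 ≥ 176 − c, so c ≥ 176 − 88 = 88.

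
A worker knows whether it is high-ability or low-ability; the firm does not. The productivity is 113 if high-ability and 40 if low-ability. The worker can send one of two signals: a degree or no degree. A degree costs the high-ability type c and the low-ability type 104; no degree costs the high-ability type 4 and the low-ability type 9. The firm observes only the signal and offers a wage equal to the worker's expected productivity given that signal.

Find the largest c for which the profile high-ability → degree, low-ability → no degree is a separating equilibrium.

Under separation: degree → high-ability (pays 113); no degree → low-ability (pays 40).
Low-ability: 40 − 9 = 31 ≥ 113 − 104 = 9. Holds regardless of c. ✓
High-ability: 113 − c ≥ 40 − 4, so c ≤ 113 − 36 = 77.

77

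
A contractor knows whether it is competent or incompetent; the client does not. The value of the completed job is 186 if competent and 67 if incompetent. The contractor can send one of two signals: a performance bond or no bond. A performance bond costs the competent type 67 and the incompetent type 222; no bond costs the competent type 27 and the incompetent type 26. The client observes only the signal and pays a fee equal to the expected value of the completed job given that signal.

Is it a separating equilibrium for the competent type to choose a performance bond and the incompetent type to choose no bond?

If types separate, bond earns payment 186 and no bond earns 67.
Competent: bond gives 186 − 67 = 119; no bond gives 67 − 27 = 40. No deviation. ✓
Incompetent: no bond gives 67 − 26 = 41; bond gives 186 − 222 = -36. No deviation. ✓
Neither type gains from mimicking the other.

Yes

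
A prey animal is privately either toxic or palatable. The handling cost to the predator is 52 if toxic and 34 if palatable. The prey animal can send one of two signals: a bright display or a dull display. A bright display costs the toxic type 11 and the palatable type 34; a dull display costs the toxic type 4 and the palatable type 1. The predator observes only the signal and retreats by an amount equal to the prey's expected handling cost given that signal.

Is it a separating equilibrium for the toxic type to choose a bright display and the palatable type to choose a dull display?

Yes

Under separation the predator infers type exactly: bright display → toxic (pays 52), dull display → palatable (pays 34).
Toxic: bright display gives 52 − 11 = 41; dull display gives 34 − 4 = 30. No deviation. ✓
Palatable: dull display gives 34 − 1 = 33; bright display gives 52 − 34 = 18. No deviation. ✓
Both incentive constraints hold.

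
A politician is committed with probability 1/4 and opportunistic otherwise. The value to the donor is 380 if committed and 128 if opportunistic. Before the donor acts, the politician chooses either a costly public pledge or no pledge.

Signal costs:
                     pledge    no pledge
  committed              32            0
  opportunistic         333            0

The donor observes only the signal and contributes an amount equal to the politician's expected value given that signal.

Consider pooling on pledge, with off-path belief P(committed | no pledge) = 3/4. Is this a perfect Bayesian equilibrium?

No

On the equilibrium path (pledge) the donor holds the prior 1/4 and pays 1/4·380 + 3/4·128 = 191. Off-path (no pledge) belief 3/4 gives 3/4·380 + 1/4·128 = 317.
Committed: pledge gives 191 − 32 = 159; no pledge gives 317 − 0 = 317. Deviates. ✗
Opportunistic: pledge gives 191 − 333 = -142; no pledge gives 317 − 0 = 317. Deviates. ✗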